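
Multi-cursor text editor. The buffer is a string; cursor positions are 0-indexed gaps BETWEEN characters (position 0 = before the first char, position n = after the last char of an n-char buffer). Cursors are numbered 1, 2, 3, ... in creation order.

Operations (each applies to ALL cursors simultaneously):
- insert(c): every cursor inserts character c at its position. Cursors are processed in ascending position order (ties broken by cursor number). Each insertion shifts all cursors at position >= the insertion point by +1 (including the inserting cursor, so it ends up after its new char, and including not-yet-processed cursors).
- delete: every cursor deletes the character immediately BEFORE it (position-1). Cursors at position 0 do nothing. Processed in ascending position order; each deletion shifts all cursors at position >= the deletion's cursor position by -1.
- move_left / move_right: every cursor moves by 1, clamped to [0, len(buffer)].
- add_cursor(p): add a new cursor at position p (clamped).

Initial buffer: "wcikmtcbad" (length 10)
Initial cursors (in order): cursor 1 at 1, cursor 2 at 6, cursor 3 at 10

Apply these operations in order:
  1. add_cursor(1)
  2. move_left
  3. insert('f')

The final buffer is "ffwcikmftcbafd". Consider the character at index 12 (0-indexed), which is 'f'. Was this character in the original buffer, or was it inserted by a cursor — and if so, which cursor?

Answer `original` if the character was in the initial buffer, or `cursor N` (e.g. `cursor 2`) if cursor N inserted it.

After op 1 (add_cursor(1)): buffer="wcikmtcbad" (len 10), cursors c1@1 c4@1 c2@6 c3@10, authorship ..........
After op 2 (move_left): buffer="wcikmtcbad" (len 10), cursors c1@0 c4@0 c2@5 c3@9, authorship ..........
After op 3 (insert('f')): buffer="ffwcikmftcbafd" (len 14), cursors c1@2 c4@2 c2@8 c3@13, authorship 14.....2....3.
Authorship (.=original, N=cursor N): 1 4 . . . . . 2 . . . . 3 .
Index 12: author = 3

Answer: cursor 3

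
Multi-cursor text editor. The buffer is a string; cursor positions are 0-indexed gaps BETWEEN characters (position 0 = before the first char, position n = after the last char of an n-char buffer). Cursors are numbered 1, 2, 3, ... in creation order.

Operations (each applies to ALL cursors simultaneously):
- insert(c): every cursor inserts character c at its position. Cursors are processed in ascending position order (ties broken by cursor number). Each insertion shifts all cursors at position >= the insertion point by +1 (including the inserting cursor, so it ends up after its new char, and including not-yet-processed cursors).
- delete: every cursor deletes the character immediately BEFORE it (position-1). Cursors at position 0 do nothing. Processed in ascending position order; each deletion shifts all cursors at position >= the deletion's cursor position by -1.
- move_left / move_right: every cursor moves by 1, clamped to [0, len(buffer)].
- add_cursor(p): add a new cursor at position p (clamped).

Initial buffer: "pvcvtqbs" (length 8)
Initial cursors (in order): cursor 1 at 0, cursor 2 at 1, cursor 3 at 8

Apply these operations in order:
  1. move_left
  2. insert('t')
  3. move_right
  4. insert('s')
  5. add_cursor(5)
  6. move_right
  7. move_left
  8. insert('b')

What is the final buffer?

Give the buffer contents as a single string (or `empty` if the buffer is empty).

After op 1 (move_left): buffer="pvcvtqbs" (len 8), cursors c1@0 c2@0 c3@7, authorship ........
After op 2 (insert('t')): buffer="ttpvcvtqbts" (len 11), cursors c1@2 c2@2 c3@10, authorship 12.......3.
After op 3 (move_right): buffer="ttpvcvtqbts" (len 11), cursors c1@3 c2@3 c3@11, authorship 12.......3.
After op 4 (insert('s')): buffer="ttpssvcvtqbtss" (len 14), cursors c1@5 c2@5 c3@14, authorship 12.12......3.3
After op 5 (add_cursor(5)): buffer="ttpssvcvtqbtss" (len 14), cursors c1@5 c2@5 c4@5 c3@14, authorship 12.12......3.3
After op 6 (move_right): buffer="ttpssvcvtqbtss" (len 14), cursors c1@6 c2@6 c4@6 c3@14, authorship 12.12......3.3
After op 7 (move_left): buffer="ttpssvcvtqbtss" (len 14), cursors c1@5 c2@5 c4@5 c3@13, authorship 12.12......3.3
After op 8 (insert('b')): buffer="ttpssbbbvcvtqbtsbs" (len 18), cursors c1@8 c2@8 c4@8 c3@17, authorship 12.12124......3.33

Answer: ttpssbbbvcvtqbtsbs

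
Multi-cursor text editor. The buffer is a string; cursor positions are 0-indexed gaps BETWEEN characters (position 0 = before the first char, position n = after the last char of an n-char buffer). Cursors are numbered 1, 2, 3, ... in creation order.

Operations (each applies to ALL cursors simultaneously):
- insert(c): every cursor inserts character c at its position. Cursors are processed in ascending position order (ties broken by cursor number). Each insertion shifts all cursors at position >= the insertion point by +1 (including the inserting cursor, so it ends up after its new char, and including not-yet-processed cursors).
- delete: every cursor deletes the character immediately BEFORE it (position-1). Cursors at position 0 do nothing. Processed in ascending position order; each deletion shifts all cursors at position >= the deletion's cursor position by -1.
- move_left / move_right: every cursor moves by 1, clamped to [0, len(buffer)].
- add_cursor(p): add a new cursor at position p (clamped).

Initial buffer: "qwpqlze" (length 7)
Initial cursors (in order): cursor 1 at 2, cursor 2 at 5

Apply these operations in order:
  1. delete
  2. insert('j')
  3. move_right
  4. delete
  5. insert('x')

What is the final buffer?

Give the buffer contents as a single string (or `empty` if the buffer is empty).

After op 1 (delete): buffer="qpqze" (len 5), cursors c1@1 c2@3, authorship .....
After op 2 (insert('j')): buffer="qjpqjze" (len 7), cursors c1@2 c2@5, authorship .1..2..
After op 3 (move_right): buffer="qjpqjze" (len 7), cursors c1@3 c2@6, authorship .1..2..
After op 4 (delete): buffer="qjqje" (len 5), cursors c1@2 c2@4, authorship .1.2.
After op 5 (insert('x')): buffer="qjxqjxe" (len 7), cursors c1@3 c2@6, authorship .11.22.

Answer: qjxqjxe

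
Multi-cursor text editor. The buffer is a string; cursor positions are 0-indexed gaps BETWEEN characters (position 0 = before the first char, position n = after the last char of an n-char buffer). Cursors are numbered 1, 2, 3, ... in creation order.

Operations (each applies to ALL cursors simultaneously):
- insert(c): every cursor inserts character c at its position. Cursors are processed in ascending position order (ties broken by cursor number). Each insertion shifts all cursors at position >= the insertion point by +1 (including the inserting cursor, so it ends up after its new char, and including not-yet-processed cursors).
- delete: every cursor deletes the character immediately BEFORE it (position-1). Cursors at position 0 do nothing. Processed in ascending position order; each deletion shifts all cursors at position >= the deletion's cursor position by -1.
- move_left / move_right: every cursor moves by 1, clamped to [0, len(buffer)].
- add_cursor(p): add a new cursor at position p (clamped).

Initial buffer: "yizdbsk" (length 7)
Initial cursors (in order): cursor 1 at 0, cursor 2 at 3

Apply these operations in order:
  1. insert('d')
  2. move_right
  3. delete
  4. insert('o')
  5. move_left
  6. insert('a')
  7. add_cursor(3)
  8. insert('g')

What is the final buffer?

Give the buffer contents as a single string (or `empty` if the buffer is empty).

After op 1 (insert('d')): buffer="dyizddbsk" (len 9), cursors c1@1 c2@5, authorship 1...2....
After op 2 (move_right): buffer="dyizddbsk" (len 9), cursors c1@2 c2@6, authorship 1...2....
After op 3 (delete): buffer="dizdbsk" (len 7), cursors c1@1 c2@4, authorship 1..2...
After op 4 (insert('o')): buffer="doizdobsk" (len 9), cursors c1@2 c2@6, authorship 11..22...
After op 5 (move_left): buffer="doizdobsk" (len 9), cursors c1@1 c2@5, authorship 11..22...
After op 6 (insert('a')): buffer="daoizdaobsk" (len 11), cursors c1@2 c2@7, authorship 111..222...
After op 7 (add_cursor(3)): buffer="daoizdaobsk" (len 11), cursors c1@2 c3@3 c2@7, authorship 111..222...
After op 8 (insert('g')): buffer="dagogizdagobsk" (len 14), cursors c1@3 c3@5 c2@10, authorship 11113..2222...

Answer: dagogizdagobsk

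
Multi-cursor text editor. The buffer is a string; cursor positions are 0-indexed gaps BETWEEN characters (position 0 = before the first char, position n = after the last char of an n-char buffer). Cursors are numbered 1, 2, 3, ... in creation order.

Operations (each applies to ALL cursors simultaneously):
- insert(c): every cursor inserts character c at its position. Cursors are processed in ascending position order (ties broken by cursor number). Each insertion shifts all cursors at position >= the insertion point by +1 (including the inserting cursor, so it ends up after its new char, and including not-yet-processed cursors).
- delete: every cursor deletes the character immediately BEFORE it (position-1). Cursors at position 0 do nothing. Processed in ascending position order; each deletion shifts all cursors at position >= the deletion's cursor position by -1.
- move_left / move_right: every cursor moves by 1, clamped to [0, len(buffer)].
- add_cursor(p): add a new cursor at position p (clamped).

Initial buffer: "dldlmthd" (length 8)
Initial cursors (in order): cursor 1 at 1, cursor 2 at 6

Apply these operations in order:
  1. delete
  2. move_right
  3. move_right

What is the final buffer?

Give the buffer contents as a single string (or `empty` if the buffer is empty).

Answer: ldlmhd

Derivation:
After op 1 (delete): buffer="ldlmhd" (len 6), cursors c1@0 c2@4, authorship ......
After op 2 (move_right): buffer="ldlmhd" (len 6), cursors c1@1 c2@5, authorship ......
After op 3 (move_right): buffer="ldlmhd" (len 6), cursors c1@2 c2@6, authorship ......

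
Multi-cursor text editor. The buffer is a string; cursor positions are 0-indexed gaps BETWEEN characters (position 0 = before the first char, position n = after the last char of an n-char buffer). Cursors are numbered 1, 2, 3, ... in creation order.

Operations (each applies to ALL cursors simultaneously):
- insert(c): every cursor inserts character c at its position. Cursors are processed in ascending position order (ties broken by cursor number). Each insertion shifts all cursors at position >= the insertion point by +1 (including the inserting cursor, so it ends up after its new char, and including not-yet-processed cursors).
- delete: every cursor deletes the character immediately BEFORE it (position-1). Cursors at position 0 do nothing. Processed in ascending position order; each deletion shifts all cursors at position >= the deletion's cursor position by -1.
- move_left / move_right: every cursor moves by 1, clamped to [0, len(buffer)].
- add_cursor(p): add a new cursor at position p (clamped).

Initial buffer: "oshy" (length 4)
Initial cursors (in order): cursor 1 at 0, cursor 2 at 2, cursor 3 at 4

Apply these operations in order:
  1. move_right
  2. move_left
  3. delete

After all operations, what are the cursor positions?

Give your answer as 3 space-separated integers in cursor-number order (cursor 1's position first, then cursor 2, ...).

Answer: 0 1 1

Derivation:
After op 1 (move_right): buffer="oshy" (len 4), cursors c1@1 c2@3 c3@4, authorship ....
After op 2 (move_left): buffer="oshy" (len 4), cursors c1@0 c2@2 c3@3, authorship ....
After op 3 (delete): buffer="oy" (len 2), cursors c1@0 c2@1 c3@1, authorship ..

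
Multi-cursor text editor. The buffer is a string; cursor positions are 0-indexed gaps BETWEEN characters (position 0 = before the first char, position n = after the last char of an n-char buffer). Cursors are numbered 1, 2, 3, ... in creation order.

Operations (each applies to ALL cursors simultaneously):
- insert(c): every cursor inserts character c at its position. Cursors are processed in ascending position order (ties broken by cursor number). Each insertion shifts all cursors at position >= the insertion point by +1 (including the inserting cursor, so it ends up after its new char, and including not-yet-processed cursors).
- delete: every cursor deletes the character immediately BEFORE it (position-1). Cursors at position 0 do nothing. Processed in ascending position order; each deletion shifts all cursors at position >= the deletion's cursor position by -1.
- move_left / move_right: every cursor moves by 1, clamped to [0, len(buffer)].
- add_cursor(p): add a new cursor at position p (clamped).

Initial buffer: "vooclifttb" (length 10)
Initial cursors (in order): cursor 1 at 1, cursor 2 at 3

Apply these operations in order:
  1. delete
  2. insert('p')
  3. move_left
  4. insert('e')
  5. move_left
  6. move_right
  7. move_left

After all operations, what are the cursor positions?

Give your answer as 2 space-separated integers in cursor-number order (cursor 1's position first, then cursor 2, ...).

Answer: 0 3

Derivation:
After op 1 (delete): buffer="oclifttb" (len 8), cursors c1@0 c2@1, authorship ........
After op 2 (insert('p')): buffer="popclifttb" (len 10), cursors c1@1 c2@3, authorship 1.2.......
After op 3 (move_left): buffer="popclifttb" (len 10), cursors c1@0 c2@2, authorship 1.2.......
After op 4 (insert('e')): buffer="epoepclifttb" (len 12), cursors c1@1 c2@4, authorship 11.22.......
After op 5 (move_left): buffer="epoepclifttb" (len 12), cursors c1@0 c2@3, authorship 11.22.......
After op 6 (move_right): buffer="epoepclifttb" (len 12), cursors c1@1 c2@4, authorship 11.22.......
After op 7 (move_left): buffer="epoepclifttb" (len 12), cursors c1@0 c2@3, authorship 11.22.......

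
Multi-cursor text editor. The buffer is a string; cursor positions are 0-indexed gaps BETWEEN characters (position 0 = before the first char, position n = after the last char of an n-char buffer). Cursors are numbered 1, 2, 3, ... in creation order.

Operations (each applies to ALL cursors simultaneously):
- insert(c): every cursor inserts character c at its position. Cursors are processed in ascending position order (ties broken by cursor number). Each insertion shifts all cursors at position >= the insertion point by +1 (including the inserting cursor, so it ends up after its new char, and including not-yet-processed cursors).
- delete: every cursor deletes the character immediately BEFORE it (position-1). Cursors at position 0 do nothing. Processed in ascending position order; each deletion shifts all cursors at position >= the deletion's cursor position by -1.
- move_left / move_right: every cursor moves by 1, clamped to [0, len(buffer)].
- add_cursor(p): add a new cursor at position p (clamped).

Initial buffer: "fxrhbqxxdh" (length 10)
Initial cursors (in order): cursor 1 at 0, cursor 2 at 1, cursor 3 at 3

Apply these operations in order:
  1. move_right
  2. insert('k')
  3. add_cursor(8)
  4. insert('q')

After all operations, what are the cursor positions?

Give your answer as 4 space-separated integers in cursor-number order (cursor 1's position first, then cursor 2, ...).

After op 1 (move_right): buffer="fxrhbqxxdh" (len 10), cursors c1@1 c2@2 c3@4, authorship ..........
After op 2 (insert('k')): buffer="fkxkrhkbqxxdh" (len 13), cursors c1@2 c2@4 c3@7, authorship .1.2..3......
After op 3 (add_cursor(8)): buffer="fkxkrhkbqxxdh" (len 13), cursors c1@2 c2@4 c3@7 c4@8, authorship .1.2..3......
After op 4 (insert('q')): buffer="fkqxkqrhkqbqqxxdh" (len 17), cursors c1@3 c2@6 c3@10 c4@12, authorship .11.22..33.4.....

Answer: 3 6 10 12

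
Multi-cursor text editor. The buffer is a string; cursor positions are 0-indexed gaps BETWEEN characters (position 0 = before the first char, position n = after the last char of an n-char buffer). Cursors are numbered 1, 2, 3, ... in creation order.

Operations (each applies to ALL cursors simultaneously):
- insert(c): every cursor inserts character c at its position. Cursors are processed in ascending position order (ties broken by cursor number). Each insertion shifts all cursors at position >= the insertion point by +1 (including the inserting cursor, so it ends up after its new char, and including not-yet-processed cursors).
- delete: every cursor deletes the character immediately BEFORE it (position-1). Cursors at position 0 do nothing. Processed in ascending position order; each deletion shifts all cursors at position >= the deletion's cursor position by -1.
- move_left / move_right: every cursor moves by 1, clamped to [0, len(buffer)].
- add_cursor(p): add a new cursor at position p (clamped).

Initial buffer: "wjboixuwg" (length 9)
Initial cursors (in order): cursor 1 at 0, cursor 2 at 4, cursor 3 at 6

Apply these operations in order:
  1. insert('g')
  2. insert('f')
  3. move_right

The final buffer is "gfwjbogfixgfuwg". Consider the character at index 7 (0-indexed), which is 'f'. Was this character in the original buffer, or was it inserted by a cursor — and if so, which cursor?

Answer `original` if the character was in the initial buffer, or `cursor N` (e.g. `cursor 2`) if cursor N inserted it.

Answer: cursor 2

Derivation:
After op 1 (insert('g')): buffer="gwjbogixguwg" (len 12), cursors c1@1 c2@6 c3@9, authorship 1....2..3...
After op 2 (insert('f')): buffer="gfwjbogfixgfuwg" (len 15), cursors c1@2 c2@8 c3@12, authorship 11....22..33...
After op 3 (move_right): buffer="gfwjbogfixgfuwg" (len 15), cursors c1@3 c2@9 c3@13, authorship 11....22..33...
Authorship (.=original, N=cursor N): 1 1 . . . . 2 2 . . 3 3 . . .
Index 7: author = 2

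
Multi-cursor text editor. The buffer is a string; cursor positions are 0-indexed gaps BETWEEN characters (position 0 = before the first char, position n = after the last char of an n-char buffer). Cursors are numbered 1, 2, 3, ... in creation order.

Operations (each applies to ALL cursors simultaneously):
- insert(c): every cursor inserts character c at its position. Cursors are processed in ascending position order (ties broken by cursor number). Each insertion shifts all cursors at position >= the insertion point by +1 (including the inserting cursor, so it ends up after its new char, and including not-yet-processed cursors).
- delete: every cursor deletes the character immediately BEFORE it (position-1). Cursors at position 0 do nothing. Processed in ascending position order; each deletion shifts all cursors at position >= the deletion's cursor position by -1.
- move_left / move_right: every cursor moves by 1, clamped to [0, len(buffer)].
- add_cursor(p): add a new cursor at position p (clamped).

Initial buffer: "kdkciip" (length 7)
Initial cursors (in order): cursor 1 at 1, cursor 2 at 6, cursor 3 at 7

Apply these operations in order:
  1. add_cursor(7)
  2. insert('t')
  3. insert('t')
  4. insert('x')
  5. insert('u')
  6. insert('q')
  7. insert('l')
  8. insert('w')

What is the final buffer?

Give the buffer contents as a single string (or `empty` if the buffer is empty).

Answer: kttxuqlwdkciittxuqlwpttttxxuuqqllww

Derivation:
After op 1 (add_cursor(7)): buffer="kdkciip" (len 7), cursors c1@1 c2@6 c3@7 c4@7, authorship .......
After op 2 (insert('t')): buffer="ktdkciitptt" (len 11), cursors c1@2 c2@8 c3@11 c4@11, authorship .1.....2.34
After op 3 (insert('t')): buffer="kttdkciittptttt" (len 15), cursors c1@3 c2@10 c3@15 c4@15, authorship .11.....22.3434
After op 4 (insert('x')): buffer="kttxdkciittxpttttxx" (len 19), cursors c1@4 c2@12 c3@19 c4@19, authorship .111.....222.343434
After op 5 (insert('u')): buffer="kttxudkciittxupttttxxuu" (len 23), cursors c1@5 c2@14 c3@23 c4@23, authorship .1111.....2222.34343434
After op 6 (insert('q')): buffer="kttxuqdkciittxuqpttttxxuuqq" (len 27), cursors c1@6 c2@16 c3@27 c4@27, authorship .11111.....22222.3434343434
After op 7 (insert('l')): buffer="kttxuqldkciittxuqlpttttxxuuqqll" (len 31), cursors c1@7 c2@18 c3@31 c4@31, authorship .111111.....222222.343434343434
After op 8 (insert('w')): buffer="kttxuqlwdkciittxuqlwpttttxxuuqqllww" (len 35), cursors c1@8 c2@20 c3@35 c4@35, authorship .1111111.....2222222.34343434343434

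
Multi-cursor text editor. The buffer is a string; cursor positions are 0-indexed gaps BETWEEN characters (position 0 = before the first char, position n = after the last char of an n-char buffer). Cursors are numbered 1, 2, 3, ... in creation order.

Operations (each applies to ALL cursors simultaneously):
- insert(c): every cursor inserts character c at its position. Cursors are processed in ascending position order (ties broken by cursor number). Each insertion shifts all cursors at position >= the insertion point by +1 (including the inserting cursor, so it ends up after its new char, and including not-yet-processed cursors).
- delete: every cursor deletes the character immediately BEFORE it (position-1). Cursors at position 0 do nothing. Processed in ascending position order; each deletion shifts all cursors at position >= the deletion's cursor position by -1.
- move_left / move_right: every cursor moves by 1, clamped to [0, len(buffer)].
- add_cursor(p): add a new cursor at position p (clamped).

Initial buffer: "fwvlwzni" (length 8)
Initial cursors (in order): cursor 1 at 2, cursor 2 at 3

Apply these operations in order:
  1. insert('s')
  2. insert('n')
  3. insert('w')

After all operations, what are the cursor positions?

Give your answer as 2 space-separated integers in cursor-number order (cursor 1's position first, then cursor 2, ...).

After op 1 (insert('s')): buffer="fwsvslwzni" (len 10), cursors c1@3 c2@5, authorship ..1.2.....
After op 2 (insert('n')): buffer="fwsnvsnlwzni" (len 12), cursors c1@4 c2@7, authorship ..11.22.....
After op 3 (insert('w')): buffer="fwsnwvsnwlwzni" (len 14), cursors c1@5 c2@9, authorship ..111.222.....

Answer: 5 9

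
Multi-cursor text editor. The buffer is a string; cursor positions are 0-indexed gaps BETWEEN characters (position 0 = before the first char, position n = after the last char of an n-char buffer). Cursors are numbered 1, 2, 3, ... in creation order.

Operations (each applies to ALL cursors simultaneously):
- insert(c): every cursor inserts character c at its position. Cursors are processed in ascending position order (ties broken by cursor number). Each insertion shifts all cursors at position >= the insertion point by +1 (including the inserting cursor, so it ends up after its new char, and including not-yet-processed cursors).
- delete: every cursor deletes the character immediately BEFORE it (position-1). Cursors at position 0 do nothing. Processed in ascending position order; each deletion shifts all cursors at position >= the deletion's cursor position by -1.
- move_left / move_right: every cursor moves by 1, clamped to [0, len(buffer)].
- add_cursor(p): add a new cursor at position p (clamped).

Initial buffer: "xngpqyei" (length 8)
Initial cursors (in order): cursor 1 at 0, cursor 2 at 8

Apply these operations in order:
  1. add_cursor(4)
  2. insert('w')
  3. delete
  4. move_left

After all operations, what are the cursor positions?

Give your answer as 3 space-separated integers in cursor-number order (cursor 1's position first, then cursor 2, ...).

After op 1 (add_cursor(4)): buffer="xngpqyei" (len 8), cursors c1@0 c3@4 c2@8, authorship ........
After op 2 (insert('w')): buffer="wxngpwqyeiw" (len 11), cursors c1@1 c3@6 c2@11, authorship 1....3....2
After op 3 (delete): buffer="xngpqyei" (len 8), cursors c1@0 c3@4 c2@8, authorship ........
After op 4 (move_left): buffer="xngpqyei" (len 8), cursors c1@0 c3@3 c2@7, authorship ........

Answer: 0 7 3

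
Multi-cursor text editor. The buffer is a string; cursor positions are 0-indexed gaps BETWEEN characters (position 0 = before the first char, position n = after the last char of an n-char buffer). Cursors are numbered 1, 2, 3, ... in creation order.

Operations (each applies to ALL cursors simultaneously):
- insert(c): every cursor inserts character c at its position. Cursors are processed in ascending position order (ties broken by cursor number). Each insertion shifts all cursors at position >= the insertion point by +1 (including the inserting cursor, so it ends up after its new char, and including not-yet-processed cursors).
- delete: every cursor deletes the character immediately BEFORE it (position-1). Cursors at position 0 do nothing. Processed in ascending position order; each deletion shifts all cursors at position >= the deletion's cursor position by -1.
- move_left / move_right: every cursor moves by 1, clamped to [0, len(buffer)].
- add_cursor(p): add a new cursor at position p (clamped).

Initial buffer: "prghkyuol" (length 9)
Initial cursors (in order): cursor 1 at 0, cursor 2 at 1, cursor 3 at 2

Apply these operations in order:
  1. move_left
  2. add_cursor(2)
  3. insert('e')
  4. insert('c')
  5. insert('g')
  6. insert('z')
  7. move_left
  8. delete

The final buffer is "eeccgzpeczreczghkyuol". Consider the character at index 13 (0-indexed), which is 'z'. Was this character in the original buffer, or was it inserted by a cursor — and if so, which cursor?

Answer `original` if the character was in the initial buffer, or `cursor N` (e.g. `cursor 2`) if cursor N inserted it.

Answer: cursor 4

Derivation:
After op 1 (move_left): buffer="prghkyuol" (len 9), cursors c1@0 c2@0 c3@1, authorship .........
After op 2 (add_cursor(2)): buffer="prghkyuol" (len 9), cursors c1@0 c2@0 c3@1 c4@2, authorship .........
After op 3 (insert('e')): buffer="eepereghkyuol" (len 13), cursors c1@2 c2@2 c3@4 c4@6, authorship 12.3.4.......
After op 4 (insert('c')): buffer="eeccpecrecghkyuol" (len 17), cursors c1@4 c2@4 c3@7 c4@10, authorship 1212.33.44.......
After op 5 (insert('g')): buffer="eeccggpecgrecgghkyuol" (len 21), cursors c1@6 c2@6 c3@10 c4@14, authorship 121212.333.444.......
After op 6 (insert('z')): buffer="eeccggzzpecgzrecgzghkyuol" (len 25), cursors c1@8 c2@8 c3@13 c4@18, authorship 12121212.3333.4444.......
After op 7 (move_left): buffer="eeccggzzpecgzrecgzghkyuol" (len 25), cursors c1@7 c2@7 c3@12 c4@17, authorship 12121212.3333.4444.......
After op 8 (delete): buffer="eeccgzpeczreczghkyuol" (len 21), cursors c1@5 c2@5 c3@9 c4@13, authorship 121212.333.444.......
Authorship (.=original, N=cursor N): 1 2 1 2 1 2 . 3 3 3 . 4 4 4 . . . . . . .
Index 13: author = 4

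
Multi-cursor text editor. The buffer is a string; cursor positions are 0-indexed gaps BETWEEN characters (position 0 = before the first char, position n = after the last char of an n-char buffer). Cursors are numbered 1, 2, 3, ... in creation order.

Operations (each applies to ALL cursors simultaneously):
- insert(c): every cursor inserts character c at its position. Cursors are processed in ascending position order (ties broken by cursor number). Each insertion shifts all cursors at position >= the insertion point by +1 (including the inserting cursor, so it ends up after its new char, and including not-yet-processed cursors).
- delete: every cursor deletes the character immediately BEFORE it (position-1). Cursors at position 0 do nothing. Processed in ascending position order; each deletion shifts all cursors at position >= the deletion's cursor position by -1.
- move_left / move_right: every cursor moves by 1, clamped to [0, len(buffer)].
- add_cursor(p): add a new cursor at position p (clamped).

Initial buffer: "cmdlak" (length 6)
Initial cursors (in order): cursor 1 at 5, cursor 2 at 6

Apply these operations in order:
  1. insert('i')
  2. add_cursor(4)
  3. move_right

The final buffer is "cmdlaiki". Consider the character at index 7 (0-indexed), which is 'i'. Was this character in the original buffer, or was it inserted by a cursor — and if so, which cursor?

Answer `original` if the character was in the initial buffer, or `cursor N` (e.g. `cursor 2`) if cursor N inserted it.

After op 1 (insert('i')): buffer="cmdlaiki" (len 8), cursors c1@6 c2@8, authorship .....1.2
After op 2 (add_cursor(4)): buffer="cmdlaiki" (len 8), cursors c3@4 c1@6 c2@8, authorship .....1.2
After op 3 (move_right): buffer="cmdlaiki" (len 8), cursors c3@5 c1@7 c2@8, authorship .....1.2
Authorship (.=original, N=cursor N): . . . . . 1 . 2
Index 7: author = 2

Answer: cursor 2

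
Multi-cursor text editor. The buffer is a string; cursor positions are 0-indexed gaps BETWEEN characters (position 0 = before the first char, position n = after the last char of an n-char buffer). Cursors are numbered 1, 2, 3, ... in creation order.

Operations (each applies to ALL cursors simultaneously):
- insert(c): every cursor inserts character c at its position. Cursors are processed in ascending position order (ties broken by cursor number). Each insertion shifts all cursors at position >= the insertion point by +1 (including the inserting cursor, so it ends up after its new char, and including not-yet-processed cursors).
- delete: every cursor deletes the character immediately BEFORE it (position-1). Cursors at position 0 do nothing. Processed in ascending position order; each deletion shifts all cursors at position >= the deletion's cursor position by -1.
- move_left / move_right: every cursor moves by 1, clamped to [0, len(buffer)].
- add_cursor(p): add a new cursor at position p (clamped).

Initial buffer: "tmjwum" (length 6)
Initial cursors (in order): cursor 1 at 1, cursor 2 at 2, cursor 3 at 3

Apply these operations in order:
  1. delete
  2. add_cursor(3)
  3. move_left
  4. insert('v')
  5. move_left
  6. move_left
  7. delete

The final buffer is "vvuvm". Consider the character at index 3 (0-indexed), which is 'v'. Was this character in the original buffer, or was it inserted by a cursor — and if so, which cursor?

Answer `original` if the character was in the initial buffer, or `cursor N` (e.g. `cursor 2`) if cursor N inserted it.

Answer: cursor 4

Derivation:
After op 1 (delete): buffer="wum" (len 3), cursors c1@0 c2@0 c3@0, authorship ...
After op 2 (add_cursor(3)): buffer="wum" (len 3), cursors c1@0 c2@0 c3@0 c4@3, authorship ...
After op 3 (move_left): buffer="wum" (len 3), cursors c1@0 c2@0 c3@0 c4@2, authorship ...
After op 4 (insert('v')): buffer="vvvwuvm" (len 7), cursors c1@3 c2@3 c3@3 c4@6, authorship 123..4.
After op 5 (move_left): buffer="vvvwuvm" (len 7), cursors c1@2 c2@2 c3@2 c4@5, authorship 123..4.
After op 6 (move_left): buffer="vvvwuvm" (len 7), cursors c1@1 c2@1 c3@1 c4@4, authorship 123..4.
After op 7 (delete): buffer="vvuvm" (len 5), cursors c1@0 c2@0 c3@0 c4@2, authorship 23.4.
Authorship (.=original, N=cursor N): 2 3 . 4 .
Index 3: author = 4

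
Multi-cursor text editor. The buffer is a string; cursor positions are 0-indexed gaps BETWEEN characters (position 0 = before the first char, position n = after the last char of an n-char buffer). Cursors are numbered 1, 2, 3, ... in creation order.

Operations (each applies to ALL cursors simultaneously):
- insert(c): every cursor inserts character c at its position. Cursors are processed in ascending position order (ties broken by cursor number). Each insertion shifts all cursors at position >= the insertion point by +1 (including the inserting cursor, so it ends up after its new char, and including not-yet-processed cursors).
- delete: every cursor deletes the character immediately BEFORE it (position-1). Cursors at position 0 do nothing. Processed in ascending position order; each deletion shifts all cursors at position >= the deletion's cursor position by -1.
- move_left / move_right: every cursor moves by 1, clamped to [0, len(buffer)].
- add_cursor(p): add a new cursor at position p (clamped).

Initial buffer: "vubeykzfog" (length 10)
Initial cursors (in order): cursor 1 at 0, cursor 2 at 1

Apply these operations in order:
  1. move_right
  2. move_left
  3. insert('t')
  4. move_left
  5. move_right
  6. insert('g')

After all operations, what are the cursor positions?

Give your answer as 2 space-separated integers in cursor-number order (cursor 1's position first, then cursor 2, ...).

After op 1 (move_right): buffer="vubeykzfog" (len 10), cursors c1@1 c2@2, authorship ..........
After op 2 (move_left): buffer="vubeykzfog" (len 10), cursors c1@0 c2@1, authorship ..........
After op 3 (insert('t')): buffer="tvtubeykzfog" (len 12), cursors c1@1 c2@3, authorship 1.2.........
After op 4 (move_left): buffer="tvtubeykzfog" (len 12), cursors c1@0 c2@2, authorship 1.2.........
After op 5 (move_right): buffer="tvtubeykzfog" (len 12), cursors c1@1 c2@3, authorship 1.2.........
After op 6 (insert('g')): buffer="tgvtgubeykzfog" (len 14), cursors c1@2 c2@5, authorship 11.22.........

Answer: 2 5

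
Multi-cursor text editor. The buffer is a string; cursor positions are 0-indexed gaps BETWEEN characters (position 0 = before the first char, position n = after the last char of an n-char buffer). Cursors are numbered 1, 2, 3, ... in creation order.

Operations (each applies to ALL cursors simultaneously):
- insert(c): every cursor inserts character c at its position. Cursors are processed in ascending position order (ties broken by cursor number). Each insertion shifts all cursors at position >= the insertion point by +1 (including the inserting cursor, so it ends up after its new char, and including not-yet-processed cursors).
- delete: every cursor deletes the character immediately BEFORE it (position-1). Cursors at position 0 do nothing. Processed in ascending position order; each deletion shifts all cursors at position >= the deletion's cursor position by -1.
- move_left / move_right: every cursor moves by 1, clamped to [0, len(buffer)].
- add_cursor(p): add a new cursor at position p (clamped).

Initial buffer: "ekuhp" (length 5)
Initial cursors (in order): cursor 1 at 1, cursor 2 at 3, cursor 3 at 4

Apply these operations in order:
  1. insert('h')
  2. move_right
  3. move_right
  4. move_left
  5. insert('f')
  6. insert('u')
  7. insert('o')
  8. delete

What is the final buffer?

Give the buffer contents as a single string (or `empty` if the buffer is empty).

After op 1 (insert('h')): buffer="ehkuhhhp" (len 8), cursors c1@2 c2@5 c3@7, authorship .1..2.3.
After op 2 (move_right): buffer="ehkuhhhp" (len 8), cursors c1@3 c2@6 c3@8, authorship .1..2.3.
After op 3 (move_right): buffer="ehkuhhhp" (len 8), cursors c1@4 c2@7 c3@8, authorship .1..2.3.
After op 4 (move_left): buffer="ehkuhhhp" (len 8), cursors c1@3 c2@6 c3@7, authorship .1..2.3.
After op 5 (insert('f')): buffer="ehkfuhhfhfp" (len 11), cursors c1@4 c2@8 c3@10, authorship .1.1.2.233.
After op 6 (insert('u')): buffer="ehkfuuhhfuhfup" (len 14), cursors c1@5 c2@10 c3@13, authorship .1.11.2.22333.
After op 7 (insert('o')): buffer="ehkfuouhhfuohfuop" (len 17), cursors c1@6 c2@12 c3@16, authorship .1.111.2.2223333.
After op 8 (delete): buffer="ehkfuuhhfuhfup" (len 14), cursors c1@5 c2@10 c3@13, authorship .1.11.2.22333.

Answer: ehkfuuhhfuhfup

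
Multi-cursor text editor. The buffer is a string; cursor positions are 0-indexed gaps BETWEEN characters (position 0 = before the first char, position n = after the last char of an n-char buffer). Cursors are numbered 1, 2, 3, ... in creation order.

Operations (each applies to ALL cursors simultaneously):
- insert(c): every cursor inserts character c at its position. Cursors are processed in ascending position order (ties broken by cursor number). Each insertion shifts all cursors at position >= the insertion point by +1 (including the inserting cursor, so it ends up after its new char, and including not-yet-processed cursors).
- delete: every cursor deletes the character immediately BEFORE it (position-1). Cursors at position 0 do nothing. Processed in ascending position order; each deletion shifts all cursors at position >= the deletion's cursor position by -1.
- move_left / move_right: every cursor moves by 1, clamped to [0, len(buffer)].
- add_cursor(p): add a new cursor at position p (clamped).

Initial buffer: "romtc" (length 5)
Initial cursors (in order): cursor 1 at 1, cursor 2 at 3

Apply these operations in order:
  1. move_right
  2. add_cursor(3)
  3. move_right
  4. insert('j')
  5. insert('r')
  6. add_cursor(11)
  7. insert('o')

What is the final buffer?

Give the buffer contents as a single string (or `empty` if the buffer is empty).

Answer: romjrotjrocjroo

Derivation:
After op 1 (move_right): buffer="romtc" (len 5), cursors c1@2 c2@4, authorship .....
After op 2 (add_cursor(3)): buffer="romtc" (len 5), cursors c1@2 c3@3 c2@4, authorship .....
After op 3 (move_right): buffer="romtc" (len 5), cursors c1@3 c3@4 c2@5, authorship .....
After op 4 (insert('j')): buffer="romjtjcj" (len 8), cursors c1@4 c3@6 c2@8, authorship ...1.3.2
After op 5 (insert('r')): buffer="romjrtjrcjr" (len 11), cursors c1@5 c3@8 c2@11, authorship ...11.33.22
After op 6 (add_cursor(11)): buffer="romjrtjrcjr" (len 11), cursors c1@5 c3@8 c2@11 c4@11, authorship ...11.33.22
After op 7 (insert('o')): buffer="romjrotjrocjroo" (len 15), cursors c1@6 c3@10 c2@15 c4@15, authorship ...111.333.2224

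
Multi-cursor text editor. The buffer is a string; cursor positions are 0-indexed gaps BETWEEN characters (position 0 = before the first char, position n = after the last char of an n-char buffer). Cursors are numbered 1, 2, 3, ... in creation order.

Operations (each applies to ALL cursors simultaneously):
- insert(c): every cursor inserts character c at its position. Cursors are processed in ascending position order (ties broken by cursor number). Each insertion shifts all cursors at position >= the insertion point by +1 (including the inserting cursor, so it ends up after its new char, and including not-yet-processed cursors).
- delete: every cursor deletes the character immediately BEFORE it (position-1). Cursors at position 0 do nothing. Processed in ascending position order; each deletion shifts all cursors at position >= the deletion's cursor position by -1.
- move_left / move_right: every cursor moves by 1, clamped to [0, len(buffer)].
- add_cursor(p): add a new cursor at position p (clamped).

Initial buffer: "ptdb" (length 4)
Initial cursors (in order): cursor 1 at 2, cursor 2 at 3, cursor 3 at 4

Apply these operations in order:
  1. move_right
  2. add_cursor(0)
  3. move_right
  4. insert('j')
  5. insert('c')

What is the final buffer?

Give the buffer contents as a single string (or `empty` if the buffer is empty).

After op 1 (move_right): buffer="ptdb" (len 4), cursors c1@3 c2@4 c3@4, authorship ....
After op 2 (add_cursor(0)): buffer="ptdb" (len 4), cursors c4@0 c1@3 c2@4 c3@4, authorship ....
After op 3 (move_right): buffer="ptdb" (len 4), cursors c4@1 c1@4 c2@4 c3@4, authorship ....
After op 4 (insert('j')): buffer="pjtdbjjj" (len 8), cursors c4@2 c1@8 c2@8 c3@8, authorship .4...123
After op 5 (insert('c')): buffer="pjctdbjjjccc" (len 12), cursors c4@3 c1@12 c2@12 c3@12, authorship .44...123123

Answer: pjctdbjjjccc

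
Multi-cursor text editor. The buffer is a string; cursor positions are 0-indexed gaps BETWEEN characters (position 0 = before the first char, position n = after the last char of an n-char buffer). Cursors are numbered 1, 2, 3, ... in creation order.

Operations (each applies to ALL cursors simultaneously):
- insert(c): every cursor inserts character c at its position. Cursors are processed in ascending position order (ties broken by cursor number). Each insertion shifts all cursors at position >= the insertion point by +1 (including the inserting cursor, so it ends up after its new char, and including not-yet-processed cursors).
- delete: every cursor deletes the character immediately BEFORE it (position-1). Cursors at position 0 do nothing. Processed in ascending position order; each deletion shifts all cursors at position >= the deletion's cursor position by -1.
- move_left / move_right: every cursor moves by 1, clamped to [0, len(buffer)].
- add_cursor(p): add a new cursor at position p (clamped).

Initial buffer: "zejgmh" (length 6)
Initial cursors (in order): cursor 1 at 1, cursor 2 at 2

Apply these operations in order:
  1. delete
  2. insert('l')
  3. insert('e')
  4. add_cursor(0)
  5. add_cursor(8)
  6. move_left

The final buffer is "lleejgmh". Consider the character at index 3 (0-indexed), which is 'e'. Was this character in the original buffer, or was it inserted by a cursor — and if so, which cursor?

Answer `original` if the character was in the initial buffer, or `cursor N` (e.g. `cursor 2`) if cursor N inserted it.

Answer: cursor 2

Derivation:
After op 1 (delete): buffer="jgmh" (len 4), cursors c1@0 c2@0, authorship ....
After op 2 (insert('l')): buffer="lljgmh" (len 6), cursors c1@2 c2@2, authorship 12....
After op 3 (insert('e')): buffer="lleejgmh" (len 8), cursors c1@4 c2@4, authorship 1212....
After op 4 (add_cursor(0)): buffer="lleejgmh" (len 8), cursors c3@0 c1@4 c2@4, authorship 1212....
After op 5 (add_cursor(8)): buffer="lleejgmh" (len 8), cursors c3@0 c1@4 c2@4 c4@8, authorship 1212....
After op 6 (move_left): buffer="lleejgmh" (len 8), cursors c3@0 c1@3 c2@3 c4@7, authorship 1212....
Authorship (.=original, N=cursor N): 1 2 1 2 . . . .
Index 3: author = 2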